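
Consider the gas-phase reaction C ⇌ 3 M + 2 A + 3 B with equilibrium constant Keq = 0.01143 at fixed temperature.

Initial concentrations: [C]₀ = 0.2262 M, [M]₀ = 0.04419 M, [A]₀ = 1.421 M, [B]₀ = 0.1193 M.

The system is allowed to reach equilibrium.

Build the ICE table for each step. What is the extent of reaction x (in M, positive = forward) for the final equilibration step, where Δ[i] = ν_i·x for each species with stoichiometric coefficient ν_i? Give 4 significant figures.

Q₀ = 1.3079e-06 vs Keq = 0.01143 ⇒ Q<K, forward
Step 1:
                    C           M           A           B
  init         0.2262     0.04419       1.421      0.1193
  Δ          -0.07315      0.2194      0.1463      0.2194
  eq           0.1531      0.2636       1.567      0.3387
  solve Keq expr → x = 0.07315; check Q = 0.01143

x = 0.07315 M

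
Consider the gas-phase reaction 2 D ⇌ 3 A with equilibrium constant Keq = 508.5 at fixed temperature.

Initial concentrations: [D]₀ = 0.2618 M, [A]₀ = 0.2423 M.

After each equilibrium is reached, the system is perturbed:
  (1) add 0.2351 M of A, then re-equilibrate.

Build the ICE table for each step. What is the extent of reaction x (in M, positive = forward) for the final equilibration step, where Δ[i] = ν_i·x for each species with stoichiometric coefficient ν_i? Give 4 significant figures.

x = -0.006081 M

Q₀ = 0.2075 vs Keq = 508.5 ⇒ Q<K, forward
Step 1:
                   D          A
  init        0.2618     0.2423
  Δ           -0.241     0.3615
  eq         0.02081     0.6038
  solve Keq expr → x = 0.1205; check Q = 508.5
Then add 0.2351 M of A.
Step 2:
                   D          A
  init       0.02081     0.8389
  Δ          0.01216   -0.01824
  eq         0.03297     0.8206
  solve Keq expr → x = -0.006081; check Q = 508.5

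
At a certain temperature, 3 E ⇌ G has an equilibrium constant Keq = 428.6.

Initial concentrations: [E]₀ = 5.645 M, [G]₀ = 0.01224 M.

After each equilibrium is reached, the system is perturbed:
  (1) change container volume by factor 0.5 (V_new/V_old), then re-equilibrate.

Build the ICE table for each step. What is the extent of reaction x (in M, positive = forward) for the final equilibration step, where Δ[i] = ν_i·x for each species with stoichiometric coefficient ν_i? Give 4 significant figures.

x = 0.03985 M

Q₀ = 6.8044e-05 vs Keq = 428.6 ⇒ Q<K, forward
Step 1:
                   E          G
  I            5.645    0.01224
  C           -5.482      1.827
  E           0.1625       1.84
  solve Keq expr → x = 1.827; check Q = 428.6
Then change container volume by factor 0.5 (V_new/V_old).
Step 2:
                   E          G
  I            0.325      3.679
  C          -0.1195    0.03985
  E           0.2055      3.719
  solve Keq expr → x = 0.03985; check Q = 428.6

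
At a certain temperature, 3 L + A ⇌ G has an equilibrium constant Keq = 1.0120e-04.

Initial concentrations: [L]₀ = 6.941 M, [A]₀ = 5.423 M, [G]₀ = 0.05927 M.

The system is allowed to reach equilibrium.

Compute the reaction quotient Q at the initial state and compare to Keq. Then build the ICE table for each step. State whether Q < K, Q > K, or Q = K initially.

Q₀ = 3.2684e-05; Q < K (proceeds forward)

Q₀ = 3.2684e-05 vs Keq = 1.0120e-04 ⇒ Q<K, forward
Step 1:
                  L         A         G
  Initial     6.941     5.423   0.05927
  Change    -0.2964   -0.0988    0.0988
  Equil       6.645     5.324    0.1581
  solve Keq expr → x = 0.0988; check Q = 1.0120e-04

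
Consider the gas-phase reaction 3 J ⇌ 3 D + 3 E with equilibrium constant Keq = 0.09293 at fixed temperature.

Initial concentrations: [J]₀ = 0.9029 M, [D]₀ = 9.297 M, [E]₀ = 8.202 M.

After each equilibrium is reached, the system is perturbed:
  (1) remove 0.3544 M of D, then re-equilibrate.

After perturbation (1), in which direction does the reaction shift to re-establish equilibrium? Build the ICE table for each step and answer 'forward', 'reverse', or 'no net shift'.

Q₀ = 6.0238e+05 vs Keq = 0.09293 ⇒ Q>K, reverse
Step 1:
                  J         D         E
  I          0.9029     9.297     8.202
  C           6.803    -6.803    -6.803
  E           7.706     2.494     1.399
  solve Keq expr → x = -2.268; check Q = 0.09293
Then remove 0.3544 M of D.
Step 2:
                  J         D         E
  I           7.706      2.14     1.399
  C         -0.1206    0.1206    0.1206
  E           7.585      2.26      1.52
  solve Keq expr → x = 0.04019; check Q = 0.09293

Direction: forward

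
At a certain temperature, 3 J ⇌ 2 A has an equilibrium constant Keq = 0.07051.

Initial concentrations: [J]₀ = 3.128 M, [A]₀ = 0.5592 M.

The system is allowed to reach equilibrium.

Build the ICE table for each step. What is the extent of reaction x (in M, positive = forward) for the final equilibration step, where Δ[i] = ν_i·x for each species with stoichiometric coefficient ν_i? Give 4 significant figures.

Q₀ = 0.01022 vs Keq = 0.07051 ⇒ Q<K, forward
Step 1:
                  J         A
  I           3.128    0.5592
  C         -0.6835    0.4557
  E           2.444     1.015
  solve Keq expr → x = 0.2278; check Q = 0.07051

x = 0.2278 M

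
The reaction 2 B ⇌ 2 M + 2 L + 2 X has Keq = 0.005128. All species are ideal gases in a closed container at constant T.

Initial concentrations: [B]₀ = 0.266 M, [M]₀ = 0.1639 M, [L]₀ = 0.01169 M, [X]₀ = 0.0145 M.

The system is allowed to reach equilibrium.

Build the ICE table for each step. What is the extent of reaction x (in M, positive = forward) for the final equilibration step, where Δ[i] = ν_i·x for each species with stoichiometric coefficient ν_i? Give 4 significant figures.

x = 0.07489 M

Q₀ = 1.0908e-08 vs Keq = 0.005128 ⇒ Q<K, forward
Step 1:
                    B           M           L           X
  Initial       0.266      0.1639     0.01169      0.0145
  Change      -0.1498      0.1498      0.1498      0.1498
  Equil        0.1162      0.3137      0.1615      0.1643
  solve Keq expr → x = 0.07489; check Q = 0.005128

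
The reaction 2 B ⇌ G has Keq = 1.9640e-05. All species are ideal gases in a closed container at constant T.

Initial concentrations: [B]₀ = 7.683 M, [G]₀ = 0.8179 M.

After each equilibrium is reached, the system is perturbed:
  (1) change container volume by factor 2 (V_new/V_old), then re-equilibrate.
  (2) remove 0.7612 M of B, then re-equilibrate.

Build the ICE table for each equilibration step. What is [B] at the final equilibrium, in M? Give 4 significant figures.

[B]_eq = 3.898 M

Q₀ = 0.01386 vs Keq = 1.9640e-05 ⇒ Q>K, reverse
Step 1:
                    B           G
  Initial       7.683      0.8179
  Change        1.632     -0.8162
  Equil         9.315    0.001704
  solve Keq expr → x = -0.8162; check Q = 1.9640e-05
Then change container volume by factor 2 (V_new/V_old).
Step 2:
                    B           G
  Initial       4.658  8.5215e-04
  Change   8.5183e-04 -4.2592e-04
  Equil         4.659  4.2623e-04
  solve Keq expr → x = -4.2592e-04; check Q = 1.9640e-05
Then remove 0.7612 M of B.
Step 3:
                    B           G
  Initial       3.897  4.2623e-04
  Change   2.5574e-04 -1.2787e-04
  Equil         3.898  2.9836e-04
  solve Keq expr → x = -1.2787e-04; check Q = 1.9640e-05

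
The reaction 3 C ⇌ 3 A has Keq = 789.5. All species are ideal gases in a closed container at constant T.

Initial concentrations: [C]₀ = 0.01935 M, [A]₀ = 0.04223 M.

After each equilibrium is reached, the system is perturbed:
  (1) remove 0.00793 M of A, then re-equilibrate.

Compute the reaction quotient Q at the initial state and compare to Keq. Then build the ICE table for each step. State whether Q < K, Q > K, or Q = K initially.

Q₀ = 10.39 vs Keq = 789.5 ⇒ Q<K, forward
Step 1:
                  C         A
  init      0.01935   0.04223
  Δ        -0.01334   0.01334
  eq       0.006012   0.05557
  solve Keq expr → x = 0.004446; check Q = 789.5
Then remove 0.00793 M of A.
Step 2:
                  C         A
  init     0.006012   0.04764
  Δ       -7.7423e-04 7.7423e-04
  eq       0.005238   0.04841
  solve Keq expr → x = 2.5808e-04; check Q = 789.5

Q₀ = 10.39; Q < K (proceeds forward)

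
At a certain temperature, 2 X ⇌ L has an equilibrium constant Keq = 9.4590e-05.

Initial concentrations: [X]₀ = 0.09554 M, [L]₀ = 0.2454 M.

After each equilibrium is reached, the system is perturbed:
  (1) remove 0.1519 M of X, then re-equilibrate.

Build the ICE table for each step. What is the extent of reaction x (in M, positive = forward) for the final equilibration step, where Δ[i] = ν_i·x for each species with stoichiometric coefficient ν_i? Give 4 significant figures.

Q₀ = 26.88 vs Keq = 9.4590e-05 ⇒ Q>K, reverse
Step 1:
                  X         L
  Initial   0.09554    0.2454
  Change     0.4907   -0.2454
  Equil      0.5863 3.2512e-05
  solve Keq expr → x = -0.2454; check Q = 9.4590e-05
Then remove 0.1519 M of X.
Step 2:
                  X         L
  Initial    0.4344 3.2512e-05
  Change  2.9325e-05 -1.4663e-05
  Equil      0.4344 1.7850e-05
  solve Keq expr → x = -1.4663e-05; check Q = 9.4590e-05

x = -1.4663e-05 M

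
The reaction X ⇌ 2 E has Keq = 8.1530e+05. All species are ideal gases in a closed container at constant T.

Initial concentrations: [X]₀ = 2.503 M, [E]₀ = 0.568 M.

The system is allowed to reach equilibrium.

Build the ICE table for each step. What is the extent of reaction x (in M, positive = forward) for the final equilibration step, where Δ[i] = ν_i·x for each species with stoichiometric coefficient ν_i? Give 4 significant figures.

x = 2.503 M

Q₀ = 0.1289 vs Keq = 8.1530e+05 ⇒ Q<K, forward
Step 1:
                    X           E
  I             2.503       0.568
  C            -2.503       5.006
  E        3.8107e-05       5.574
  solve Keq expr → x = 2.503; check Q = 8.1530e+05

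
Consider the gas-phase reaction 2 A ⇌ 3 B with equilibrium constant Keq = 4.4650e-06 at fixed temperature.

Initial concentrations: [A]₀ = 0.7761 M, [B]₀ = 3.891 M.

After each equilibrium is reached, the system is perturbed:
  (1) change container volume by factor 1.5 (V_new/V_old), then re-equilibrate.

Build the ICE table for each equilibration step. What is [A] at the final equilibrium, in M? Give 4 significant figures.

[A]_eq = 2.228 M

Q₀ = 97.8 vs Keq = 4.4650e-06 ⇒ Q>K, reverse
Step 1:
                   A          B
  Initial     0.7761      3.891
  Change       2.569     -3.854
  Equil        3.346    0.03683
  solve Keq expr → x = -1.285; check Q = 4.4650e-06
Then change container volume by factor 1.5 (V_new/V_old).
Step 2:
                   A          B
  Initial       2.23    0.02456
  Change   -0.002356   0.003534
  Equil        2.228    0.02809
  solve Keq expr → x = 0.001178; check Q = 4.4650e-06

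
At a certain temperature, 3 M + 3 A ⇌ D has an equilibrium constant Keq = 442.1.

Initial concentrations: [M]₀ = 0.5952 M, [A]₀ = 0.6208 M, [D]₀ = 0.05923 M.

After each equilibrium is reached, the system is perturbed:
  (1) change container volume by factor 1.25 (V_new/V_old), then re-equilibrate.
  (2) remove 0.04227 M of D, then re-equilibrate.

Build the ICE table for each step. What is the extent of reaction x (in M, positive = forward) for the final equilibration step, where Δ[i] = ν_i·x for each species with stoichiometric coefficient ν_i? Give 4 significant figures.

x = 0.004933 M

Q₀ = 1.174 vs Keq = 442.1 ⇒ Q<K, forward
Step 1:
                    M           A           D
  I            0.5952      0.6208     0.05923
  C           -0.3376     -0.3376      0.1125
  E            0.2576      0.2832      0.1718
  solve Keq expr → x = 0.1125; check Q = 442.1
Then change container volume by factor 1.25 (V_new/V_old).
Step 2:
                    M           A           D
  I            0.2061      0.2266      0.1374
  C           0.03976     0.03976    -0.01325
  E            0.2459      0.2663      0.1241
  solve Keq expr → x = -0.01325; check Q = 442.1
Then remove 0.04227 M of D.
Step 3:
                    M           A           D
  I            0.2459      0.2663     0.08188
  C           -0.0148     -0.0148    0.004933
  E            0.2311      0.2515     0.08681
  solve Keq expr → x = 0.004933; check Q = 442.1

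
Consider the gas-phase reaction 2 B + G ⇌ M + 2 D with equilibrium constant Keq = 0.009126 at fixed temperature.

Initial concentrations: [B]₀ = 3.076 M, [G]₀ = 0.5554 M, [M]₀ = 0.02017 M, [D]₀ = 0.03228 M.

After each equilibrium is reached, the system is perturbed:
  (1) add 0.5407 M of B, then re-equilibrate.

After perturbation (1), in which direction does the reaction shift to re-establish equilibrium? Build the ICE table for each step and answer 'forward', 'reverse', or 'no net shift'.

Q₀ = 3.9994e-06 vs Keq = 0.009126 ⇒ Q<K, forward
Step 1:
                  B         G         M         D
  Initial     3.076    0.5554   0.02017   0.03228
  Change    -0.3399   -0.1699    0.1699    0.3399
  Equil       2.736    0.3855    0.1901    0.3722
  solve Keq expr → x = 0.1699; check Q = 0.009126
Then add 0.5407 M of B.
Step 2:
                  B         G         M         D
  Initial     3.277    0.3855    0.1901    0.3722
  Change   -0.03769  -0.01884   0.01884   0.03769
  Equil       3.239    0.3666     0.209    0.4099
  solve Keq expr → x = 0.01884; check Q = 0.009126

Direction: forward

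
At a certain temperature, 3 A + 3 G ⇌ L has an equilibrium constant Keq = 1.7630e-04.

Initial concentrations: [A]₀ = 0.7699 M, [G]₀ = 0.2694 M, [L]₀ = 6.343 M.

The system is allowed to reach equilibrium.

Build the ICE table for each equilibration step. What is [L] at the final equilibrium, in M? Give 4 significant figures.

Q₀ = 710.9 vs Keq = 1.7630e-04 ⇒ Q>K, reverse
Step 1:
                  A         G         L
  init       0.7699    0.2694     6.343
  Δ            4.95      4.95     -1.65
  eq           5.72      5.22     4.693
  solve Keq expr → x = -1.65; check Q = 1.7630e-04

[L]_eq = 4.693 M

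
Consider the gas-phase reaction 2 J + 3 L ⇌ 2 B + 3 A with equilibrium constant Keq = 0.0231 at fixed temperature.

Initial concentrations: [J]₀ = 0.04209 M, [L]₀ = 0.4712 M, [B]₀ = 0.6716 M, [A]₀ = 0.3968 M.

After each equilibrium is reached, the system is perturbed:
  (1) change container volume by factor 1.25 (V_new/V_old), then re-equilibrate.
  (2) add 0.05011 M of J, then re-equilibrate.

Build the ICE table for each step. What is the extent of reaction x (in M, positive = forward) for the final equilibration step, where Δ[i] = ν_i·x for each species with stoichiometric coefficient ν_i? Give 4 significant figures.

x = 0.003858 M

Q₀ = 152 vs Keq = 0.0231 ⇒ Q>K, reverse
Step 1:
                   J          L          B          A
  I          0.04209     0.4712     0.6716     0.3968
  C           0.1811     0.2716    -0.1811    -0.2716
  E           0.2232     0.7428     0.4905     0.1252
  solve Keq expr → x = -0.09055; check Q = 0.0231
Then change container volume by factor 1.25 (V_new/V_old).
Step 2:
                   J          L          B          A
  I           0.1785     0.5943     0.3924     0.1001
  C                0          0          0          0
  E           0.1785     0.5943     0.3924     0.1001
  solve Keq expr → x = 0; check Q = 0.0231
Then add 0.05011 M of J.
Step 3:
                   J          L          B          A
  I           0.2287     0.5943     0.3924     0.1001
  C        -0.007715   -0.01157   0.007715    0.01157
  E           0.2209     0.5827     0.4001     0.1117
  solve Keq expr → x = 0.003858; check Q = 0.0231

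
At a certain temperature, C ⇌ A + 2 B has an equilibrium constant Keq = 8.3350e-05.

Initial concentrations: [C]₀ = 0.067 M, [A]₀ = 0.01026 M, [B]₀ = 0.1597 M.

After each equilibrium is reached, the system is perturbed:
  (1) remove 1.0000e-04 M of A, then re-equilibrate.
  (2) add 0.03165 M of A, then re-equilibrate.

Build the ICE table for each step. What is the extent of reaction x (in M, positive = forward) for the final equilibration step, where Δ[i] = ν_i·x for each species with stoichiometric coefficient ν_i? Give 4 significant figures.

x = -0.03054 M

Q₀ = 0.003906 vs Keq = 8.3350e-05 ⇒ Q>K, reverse
Step 1:
                  C         A         B
  Initial     0.067   0.01026    0.1597
  Change   0.009932 -0.009932  -0.01986
  Equil     0.07693 3.2793e-04    0.1398
  solve Keq expr → x = -0.009932; check Q = 8.3350e-05
Then remove 1.0000e-04 M of A.
Step 2:
                  C         A         B
  Initial   0.07693 2.2793e-04    0.1398
  Change  -9.8657e-05 9.8657e-05 1.9731e-04
  Equil     0.07683 3.2658e-04      0.14
  solve Keq expr → x = 9.8657e-05; check Q = 8.3350e-05
Then add 0.03165 M of A.
Step 3:
                  C         A         B
  Initial   0.07683   0.03198      0.14
  Change    0.03054  -0.03054  -0.06108
  Equil      0.1074  0.001436   0.07895
  solve Keq expr → x = -0.03054; check Q = 8.3350e-05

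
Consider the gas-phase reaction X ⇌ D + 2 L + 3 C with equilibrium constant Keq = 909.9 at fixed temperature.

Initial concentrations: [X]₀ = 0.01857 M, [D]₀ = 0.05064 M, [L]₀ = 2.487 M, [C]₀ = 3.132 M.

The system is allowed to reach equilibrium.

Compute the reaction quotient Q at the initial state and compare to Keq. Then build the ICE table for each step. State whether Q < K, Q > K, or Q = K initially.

Q₀ = 518.2; Q < K (proceeds forward)

Q₀ = 518.2 vs Keq = 909.9 ⇒ Q<K, forward
Step 1:
                   X          D          L          C
  I          0.01857    0.05064      2.487      3.132
  C        -0.006331   0.006331    0.01266    0.01899
  E          0.01224    0.05697        2.5      3.151
  solve Keq expr → x = 0.006331; check Q = 909.9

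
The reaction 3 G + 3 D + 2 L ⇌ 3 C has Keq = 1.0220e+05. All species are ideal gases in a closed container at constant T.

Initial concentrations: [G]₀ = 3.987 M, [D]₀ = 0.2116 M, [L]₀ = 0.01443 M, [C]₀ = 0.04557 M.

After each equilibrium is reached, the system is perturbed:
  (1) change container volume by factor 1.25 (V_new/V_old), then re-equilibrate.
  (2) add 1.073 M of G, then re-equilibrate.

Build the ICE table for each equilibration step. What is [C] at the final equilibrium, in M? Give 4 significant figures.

[C]_eq = 0.05366 M

Q₀ = 0.7569 vs Keq = 1.0220e+05 ⇒ Q<K, forward
Step 1:
                    G           D           L           C
  I             3.987      0.2116     0.01443     0.04557
  C          -0.02152    -0.02152    -0.01435     0.02152
  E             3.965      0.1901  8.3065e-05     0.06709
  solve Keq expr → x = 0.007173; check Q = 1.0220e+05
Then change container volume by factor 1.25 (V_new/V_old).
Step 2:
                    G           D           L           C
  I             3.172      0.1521  6.6452e-05     0.05367
  C        7.3960e-05  7.3960e-05  4.9307e-05 -7.3960e-05
  E             3.172      0.1521  1.1576e-04      0.0536
  solve Keq expr → x = -2.4653e-05; check Q = 1.0220e+05
Then add 1.073 M of G.
Step 3:
                    G           D           L           C
  I             4.245      0.1521  1.1576e-04      0.0536
  C       -6.1212e-05 -6.1212e-05 -4.0808e-05  6.1212e-05
  E             4.245      0.1521  7.4951e-05     0.05366
  solve Keq expr → x = 2.0404e-05; check Q = 1.0220e+05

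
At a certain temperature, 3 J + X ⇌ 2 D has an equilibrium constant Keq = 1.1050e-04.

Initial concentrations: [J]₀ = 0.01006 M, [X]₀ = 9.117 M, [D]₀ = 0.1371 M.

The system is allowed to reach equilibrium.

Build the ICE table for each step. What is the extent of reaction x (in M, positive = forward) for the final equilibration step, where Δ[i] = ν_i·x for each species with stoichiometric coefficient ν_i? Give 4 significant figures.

Q₀ = 2025 vs Keq = 1.1050e-04 ⇒ Q>K, reverse
Step 1:
                    J           X           D
  init        0.01006       9.117      0.1371
  Δ             0.201     0.06701      -0.134
  eq           0.2111       9.184    0.003089
  solve Keq expr → x = -0.06701; check Q = 1.1050e-04

x = -0.06701 M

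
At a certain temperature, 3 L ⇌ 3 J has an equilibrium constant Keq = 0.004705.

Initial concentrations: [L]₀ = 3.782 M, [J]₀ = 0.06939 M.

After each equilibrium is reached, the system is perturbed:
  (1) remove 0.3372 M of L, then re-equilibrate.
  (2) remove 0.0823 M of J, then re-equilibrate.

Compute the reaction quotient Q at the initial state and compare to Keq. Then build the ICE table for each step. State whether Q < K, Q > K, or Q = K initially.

Q₀ = 6.1763e-06 vs Keq = 0.004705 ⇒ Q<K, forward
Step 1:
                  L         J
  Initial     3.782   0.06939
  Change    -0.4834    0.4834
  Equil       3.299    0.5527
  solve Keq expr → x = 0.1611; check Q = 0.004705
Then remove 0.3372 M of L.
Step 2:
                  L         J
  Initial     2.961    0.5527
  Change    0.04839  -0.04839
  Equil        3.01    0.5043
  solve Keq expr → x = -0.01613; check Q = 0.004705
Then remove 0.0823 M of J.
Step 3:
                  L         J
  Initial      3.01     0.422
  Change   -0.07049   0.07049
  Equil       2.939    0.4925
  solve Keq expr → x = 0.0235; check Q = 0.004705

Q₀ = 6.1763e-06; Q < K (proceeds forward)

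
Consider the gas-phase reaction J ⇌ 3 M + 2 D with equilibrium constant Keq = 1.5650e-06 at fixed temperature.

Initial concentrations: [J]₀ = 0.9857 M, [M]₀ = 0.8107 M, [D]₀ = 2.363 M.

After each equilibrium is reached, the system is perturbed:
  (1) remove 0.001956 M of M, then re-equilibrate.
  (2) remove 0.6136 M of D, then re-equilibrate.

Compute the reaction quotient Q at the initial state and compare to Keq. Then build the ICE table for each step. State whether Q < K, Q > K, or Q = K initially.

Q₀ = 3.018; Q > K (proceeds reverse)

Q₀ = 3.018 vs Keq = 1.5650e-06 ⇒ Q>K, reverse
Step 1:
                  J         M         D
  init       0.9857    0.8107     2.363
  Δ          0.2674   -0.8023   -0.5349
  eq          1.253  0.008372     1.828
  solve Keq expr → x = -0.2674; check Q = 1.5650e-06
Then remove 0.001956 M of M.
Step 2:
                  J         M         D
  init        1.253  0.006416     1.828
  Δ       -6.5019e-04  0.001951    0.0013
  eq          1.252  0.008367     1.829
  solve Keq expr → x = 6.5019e-04; check Q = 1.5650e-06
Then remove 0.6136 M of D.
Step 3:
                  J         M         D
  init        1.252  0.008367     1.216
  Δ       -8.6886e-04  0.002607  0.001738
  eq          1.252   0.01097     1.218
  solve Keq expr → x = 8.6886e-04; check Q = 1.5650e-06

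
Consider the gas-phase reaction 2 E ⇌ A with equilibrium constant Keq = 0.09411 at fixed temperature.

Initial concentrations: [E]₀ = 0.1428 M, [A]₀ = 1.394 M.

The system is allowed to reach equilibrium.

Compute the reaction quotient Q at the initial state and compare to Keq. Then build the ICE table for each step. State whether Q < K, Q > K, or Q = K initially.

Q₀ = 68.36 vs Keq = 0.09411 ⇒ Q>K, reverse
Step 1:
                    E           A
  I            0.1428       1.394
  C             1.958     -0.9788
  E               2.1      0.4152
  solve Keq expr → x = -0.9788; check Q = 0.09411

Q₀ = 68.36; Q > K (proceeds reverse)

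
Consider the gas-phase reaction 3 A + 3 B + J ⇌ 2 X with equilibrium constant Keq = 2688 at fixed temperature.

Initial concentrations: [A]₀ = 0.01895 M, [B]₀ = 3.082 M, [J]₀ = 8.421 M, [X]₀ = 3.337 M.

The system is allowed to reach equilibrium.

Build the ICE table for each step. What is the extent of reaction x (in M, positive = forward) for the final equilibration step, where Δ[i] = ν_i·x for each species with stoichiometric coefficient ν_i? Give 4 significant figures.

Q₀ = 6638 vs Keq = 2688 ⇒ Q>K, reverse
Step 1:
                    A           B           J           X
  I           0.01895       3.082       8.421       3.337
  C          0.006585    0.006585    0.002195    -0.00439
  E           0.02553       3.089       8.423       3.333
  solve Keq expr → x = -0.002195; check Q = 2688

x = -0.002195 M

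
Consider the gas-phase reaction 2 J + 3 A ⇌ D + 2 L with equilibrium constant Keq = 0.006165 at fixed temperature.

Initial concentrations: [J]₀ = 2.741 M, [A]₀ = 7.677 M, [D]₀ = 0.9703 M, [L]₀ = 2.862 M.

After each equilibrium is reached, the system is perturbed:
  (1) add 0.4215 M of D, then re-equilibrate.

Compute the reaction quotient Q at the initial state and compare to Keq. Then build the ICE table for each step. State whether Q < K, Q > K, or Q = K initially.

Q₀ = 0.002338; Q < K (proceeds forward)

Q₀ = 0.002338 vs Keq = 0.006165 ⇒ Q<K, forward
Step 1:
                   J          A          D          L
  I            2.741      7.677     0.9703      2.862
  C          -0.3845    -0.5768     0.1923     0.3845
  E            2.356        7.1      1.163      3.247
  solve Keq expr → x = 0.1923; check Q = 0.006165
Then add 0.4215 M of D.
Step 2:
                   J          A          D          L
  I            2.356        7.1      1.584      3.247
  C           0.1288     0.1932   -0.06438    -0.1288
  E            2.485      7.293       1.52      3.118
  solve Keq expr → x = -0.06438; check Q = 0.006165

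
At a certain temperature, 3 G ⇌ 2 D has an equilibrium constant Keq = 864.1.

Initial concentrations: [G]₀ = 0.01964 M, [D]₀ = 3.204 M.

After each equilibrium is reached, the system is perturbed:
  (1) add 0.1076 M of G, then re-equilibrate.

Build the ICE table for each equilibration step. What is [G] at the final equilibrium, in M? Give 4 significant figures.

[G]_eq = 0.2251 M

Q₀ = 1.3551e+06 vs Keq = 864.1 ⇒ Q>K, reverse
Step 1:
                    G           D
  Initial     0.01964       3.204
  Change       0.2021     -0.1347
  Equil        0.2217       3.069
  solve Keq expr → x = -0.06737; check Q = 864.1
Then add 0.1076 M of G.
Step 2:
                    G           D
  Initial      0.3293       3.069
  Change      -0.1043     0.06951
  Equil        0.2251       3.139
  solve Keq expr → x = 0.03475; check Q = 864.1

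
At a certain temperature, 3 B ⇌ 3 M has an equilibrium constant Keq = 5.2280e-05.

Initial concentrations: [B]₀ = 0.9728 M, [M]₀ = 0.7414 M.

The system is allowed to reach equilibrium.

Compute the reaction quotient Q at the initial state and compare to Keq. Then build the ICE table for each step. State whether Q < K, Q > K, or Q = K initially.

Q₀ = 0.4427 vs Keq = 5.2280e-05 ⇒ Q>K, reverse
Step 1:
                    B           M
  I            0.9728      0.7414
  C            0.6796     -0.6796
  E             1.652     0.06179
  solve Keq expr → x = -0.2265; check Q = 5.2280e-05

Q₀ = 0.4427; Q > K (proceeds reverse)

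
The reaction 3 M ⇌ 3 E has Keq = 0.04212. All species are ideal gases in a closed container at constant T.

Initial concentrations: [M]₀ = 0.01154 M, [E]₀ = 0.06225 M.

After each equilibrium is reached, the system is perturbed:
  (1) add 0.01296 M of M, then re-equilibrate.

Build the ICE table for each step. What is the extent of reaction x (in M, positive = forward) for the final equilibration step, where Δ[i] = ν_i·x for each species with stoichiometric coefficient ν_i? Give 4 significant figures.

Q₀ = 157 vs Keq = 0.04212 ⇒ Q>K, reverse
Step 1:
                   M          E
  init       0.01154    0.06225
  Δ           0.0432    -0.0432
  eq         0.05474    0.01905
  solve Keq expr → x = -0.0144; check Q = 0.04212
Then add 0.01296 M of M.
Step 2:
                   M          E
  init        0.0677    0.01905
  Δ        -0.003345   0.003345
  eq         0.06436    0.02239
  solve Keq expr → x = 0.001115; check Q = 0.04212

x = 0.001115 M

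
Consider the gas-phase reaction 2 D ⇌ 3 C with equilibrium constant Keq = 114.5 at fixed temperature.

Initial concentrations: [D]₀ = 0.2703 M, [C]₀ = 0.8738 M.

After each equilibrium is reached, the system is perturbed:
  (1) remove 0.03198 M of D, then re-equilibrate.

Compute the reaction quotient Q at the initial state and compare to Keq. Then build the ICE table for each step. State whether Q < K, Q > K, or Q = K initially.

Q₀ = 9.132 vs Keq = 114.5 ⇒ Q<K, forward
Step 1:
                   D          C
  init        0.2703     0.8738
  Δ          -0.1604     0.2405
  eq          0.1099      1.114
  solve Keq expr → x = 0.08018; check Q = 114.5
Then remove 0.03198 M of D.
Step 2:
                   D          C
  init       0.07795      1.114
  Δ          0.02621   -0.03932
  eq          0.1042      1.075
  solve Keq expr → x = -0.01311; check Q = 114.5

Q₀ = 9.132; Q < K (proceeds forward)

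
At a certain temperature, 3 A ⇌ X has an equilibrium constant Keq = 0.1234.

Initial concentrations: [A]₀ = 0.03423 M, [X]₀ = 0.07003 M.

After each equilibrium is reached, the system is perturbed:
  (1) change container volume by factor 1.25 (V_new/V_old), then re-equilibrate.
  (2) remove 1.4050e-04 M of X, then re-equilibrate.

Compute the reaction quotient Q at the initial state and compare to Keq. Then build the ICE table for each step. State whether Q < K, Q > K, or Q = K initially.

Q₀ = 1746; Q > K (proceeds reverse)

Q₀ = 1746 vs Keq = 0.1234 ⇒ Q>K, reverse
Step 1:
                  A         X
  Initial   0.03423   0.07003
  Change      0.205  -0.06834
  Equil      0.2393   0.00169
  solve Keq expr → x = -0.06834; check Q = 0.1234
Then change container volume by factor 1.25 (V_new/V_old).
Step 2:
                  A         X
  Initial    0.1914  0.001352
  Change   0.001403 -4.6754e-04
  Equil      0.1928 8.8441e-04
  solve Keq expr → x = -4.6754e-04; check Q = 0.1234
Then remove 1.4050e-04 M of X.
Step 3:
                  A         X
  Initial    0.1928 7.4391e-04
  Change  -4.0482e-04 1.3494e-04
  Equil      0.1924 8.7885e-04
  solve Keq expr → x = 1.3494e-04; check Q = 0.1234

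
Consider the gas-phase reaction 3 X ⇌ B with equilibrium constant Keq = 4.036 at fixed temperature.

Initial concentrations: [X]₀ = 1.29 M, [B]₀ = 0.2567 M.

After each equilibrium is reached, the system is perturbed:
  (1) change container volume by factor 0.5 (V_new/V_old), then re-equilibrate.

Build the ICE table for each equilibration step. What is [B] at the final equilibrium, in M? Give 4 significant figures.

[B]_eq = 1.154 M

Q₀ = 0.1196 vs Keq = 4.036 ⇒ Q<K, forward
Step 1:
                  X         B
  I            1.29    0.2567
  C         -0.7854    0.2618
  E          0.5046    0.5185
  solve Keq expr → x = 0.2618; check Q = 4.036
Then change container volume by factor 0.5 (V_new/V_old).
Step 2:
                  X         B
  I           1.009     1.037
  C         -0.3504    0.1168
  E          0.6588     1.154
  solve Keq expr → x = 0.1168; check Q = 4.036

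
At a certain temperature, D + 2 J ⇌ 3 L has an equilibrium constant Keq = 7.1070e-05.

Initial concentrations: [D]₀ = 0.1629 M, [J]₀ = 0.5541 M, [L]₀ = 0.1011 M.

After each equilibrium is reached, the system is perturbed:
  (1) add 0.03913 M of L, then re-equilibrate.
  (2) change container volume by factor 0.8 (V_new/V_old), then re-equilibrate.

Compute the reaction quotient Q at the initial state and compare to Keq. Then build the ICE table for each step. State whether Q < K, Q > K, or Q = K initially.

Q₀ = 0.02066; Q > K (proceeds reverse)

Q₀ = 0.02066 vs Keq = 7.1070e-05 ⇒ Q>K, reverse
Step 1:
                  D         J         L
  init       0.1629    0.5541    0.1011
  Δ         0.02798   0.05596  -0.08394
  eq         0.1909    0.6101   0.01716
  solve Keq expr → x = -0.02798; check Q = 7.1070e-05
Then add 0.03913 M of L.
Step 2:
                  D         J         L
  init       0.1909    0.6101   0.05629
  Δ         0.01276   0.02551  -0.03827
  eq         0.2036    0.6356   0.01801
  solve Keq expr → x = -0.01276; check Q = 7.1070e-05
Then change container volume by factor 0.8 (V_new/V_old).
Step 3:
                  D         J         L
  init       0.2545    0.7945   0.02252
  Δ               0         0         0
  eq         0.2545    0.7945   0.02252
  solve Keq expr → x = 0; check Q = 7.1070e-05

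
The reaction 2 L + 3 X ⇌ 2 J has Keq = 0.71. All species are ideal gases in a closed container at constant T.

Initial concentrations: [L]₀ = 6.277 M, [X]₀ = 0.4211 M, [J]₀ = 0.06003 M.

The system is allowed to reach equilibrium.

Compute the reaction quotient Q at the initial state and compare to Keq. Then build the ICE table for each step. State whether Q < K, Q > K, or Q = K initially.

Q₀ = 0.001225 vs Keq = 0.71 ⇒ Q<K, forward
Step 1:
                  L         X         J
  I           6.277    0.4211   0.06003
  C         -0.1914   -0.2871    0.1914
  E           6.086     0.134    0.2514
  solve Keq expr → x = 0.09571; check Q = 0.71

Q₀ = 0.001225; Q < K (proceeds forward)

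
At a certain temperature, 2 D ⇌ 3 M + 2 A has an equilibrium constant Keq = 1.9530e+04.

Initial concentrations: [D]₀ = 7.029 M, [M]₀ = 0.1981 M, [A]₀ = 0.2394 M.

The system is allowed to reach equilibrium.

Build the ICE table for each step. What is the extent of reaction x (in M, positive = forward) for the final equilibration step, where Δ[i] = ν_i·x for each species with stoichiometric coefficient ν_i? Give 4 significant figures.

Q₀ = 9.0181e-06 vs Keq = 1.9530e+04 ⇒ Q<K, forward
Step 1:
                  D         M         A
  init        7.029    0.1981    0.2394
  Δ          -5.855     8.783     5.855
  eq          1.174     8.981     6.095
  solve Keq expr → x = 2.928; check Q = 1.9530e+04

x = 2.928 M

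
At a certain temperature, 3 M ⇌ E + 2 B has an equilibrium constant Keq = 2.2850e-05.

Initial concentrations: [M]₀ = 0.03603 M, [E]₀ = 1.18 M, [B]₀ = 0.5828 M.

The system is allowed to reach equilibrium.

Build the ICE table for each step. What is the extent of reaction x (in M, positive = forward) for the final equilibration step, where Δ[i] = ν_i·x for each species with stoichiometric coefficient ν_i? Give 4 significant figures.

x = -0.2892 M

Q₀ = 8569 vs Keq = 2.2850e-05 ⇒ Q>K, reverse
Step 1:
                    M           E           B
  init        0.03603        1.18      0.5828
  Δ            0.8677     -0.2892     -0.5784
  eq           0.9037      0.8908    0.004351
  solve Keq expr → x = -0.2892; check Q = 2.2850e-05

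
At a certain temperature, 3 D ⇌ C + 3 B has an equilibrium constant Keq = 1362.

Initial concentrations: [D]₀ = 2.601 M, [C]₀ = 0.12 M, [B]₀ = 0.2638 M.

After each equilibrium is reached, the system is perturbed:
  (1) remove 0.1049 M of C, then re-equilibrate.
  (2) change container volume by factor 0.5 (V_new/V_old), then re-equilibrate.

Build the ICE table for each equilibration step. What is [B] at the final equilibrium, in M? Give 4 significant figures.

Q₀ = 1.2519e-04 vs Keq = 1362 ⇒ Q<K, forward
Step 1:
                    D           C           B
  I             2.601        0.12      0.2638
  C            -2.371      0.7902       2.371
  E            0.2303      0.9102       2.634
  solve Keq expr → x = 0.7902; check Q = 1362
Then remove 0.1049 M of C.
Step 2:
                    D           C           B
  I            0.2303      0.8053       2.634
  C         -0.008265    0.002755    0.008265
  E            0.2221      0.8081       2.643
  solve Keq expr → x = 0.002755; check Q = 1362
Then change container volume by factor 0.5 (V_new/V_old).
Step 3:
                    D           C           B
  I            0.4441       1.616       5.285
  C            0.1009    -0.03364     -0.1009
  E             0.545       1.583       5.185
  solve Keq expr → x = -0.03364; check Q = 1362

[B]_eq = 5.185 M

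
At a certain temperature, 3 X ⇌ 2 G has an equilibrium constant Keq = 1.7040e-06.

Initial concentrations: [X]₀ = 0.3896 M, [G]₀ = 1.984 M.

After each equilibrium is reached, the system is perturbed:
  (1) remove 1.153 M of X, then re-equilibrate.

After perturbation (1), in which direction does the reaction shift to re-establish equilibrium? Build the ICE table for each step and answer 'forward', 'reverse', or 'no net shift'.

Direction: reverse

Q₀ = 66.56 vs Keq = 1.7040e-06 ⇒ Q>K, reverse
Step 1:
                   X          G
  Initial     0.3896      1.984
  Change       2.964     -1.976
  Equil        3.354   0.008017
  solve Keq expr → x = -0.988; check Q = 1.7040e-06
Then remove 1.153 M of X.
Step 2:
                   X          G
  Initial      2.201   0.008017
  Change    0.005609  -0.003739
  Equil        2.206   0.004278
  solve Keq expr → x = -0.00187; check Q = 1.7040e-06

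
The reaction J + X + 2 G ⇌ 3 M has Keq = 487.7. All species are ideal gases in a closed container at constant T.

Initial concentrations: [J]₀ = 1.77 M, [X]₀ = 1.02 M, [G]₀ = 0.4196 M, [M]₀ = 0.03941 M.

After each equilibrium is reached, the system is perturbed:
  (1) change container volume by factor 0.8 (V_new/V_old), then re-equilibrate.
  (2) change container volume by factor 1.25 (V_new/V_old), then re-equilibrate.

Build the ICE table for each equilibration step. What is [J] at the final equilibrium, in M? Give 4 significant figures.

Q₀ = 1.9256e-04 vs Keq = 487.7 ⇒ Q<K, forward
Step 1:
                    J           X           G           M
  init           1.77        1.02      0.4196     0.03941
  Δ           -0.1996     -0.1996     -0.3993      0.5989
  eq             1.57      0.8204     0.02034      0.6383
  solve Keq expr → x = 0.1996; check Q = 487.7
Then change container volume by factor 0.8 (V_new/V_old).
Step 2:
                    J           X           G           M
  init          1.963       1.025     0.02543      0.7979
  Δ         -0.001251   -0.001251   -0.002503    0.003754
  eq            1.962       1.024     0.02293      0.8016
  solve Keq expr → x = 0.001251; check Q = 487.7
Then change container volume by factor 1.25 (V_new/V_old).
Step 3:
                    J           X           G           M
  init          1.569      0.8194     0.01834      0.6413
  Δ          0.001001    0.001001    0.002002   -0.003003
  eq             1.57      0.8204     0.02034      0.6383
  solve Keq expr → x = -0.001001; check Q = 487.7

[J]_eq = 1.57 M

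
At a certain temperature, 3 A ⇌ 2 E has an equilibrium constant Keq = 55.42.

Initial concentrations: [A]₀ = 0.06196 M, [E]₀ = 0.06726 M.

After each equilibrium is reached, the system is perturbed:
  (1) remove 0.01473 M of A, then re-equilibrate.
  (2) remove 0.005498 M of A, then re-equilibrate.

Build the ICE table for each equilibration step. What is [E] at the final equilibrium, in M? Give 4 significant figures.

[E]_eq = 0.06641 M

Q₀ = 19.02 vs Keq = 55.42 ⇒ Q<K, forward
Step 1:
                   A          E
  Initial    0.06196    0.06726
  Change    -0.01451   0.009676
  Equil      0.04745    0.07694
  solve Keq expr → x = 0.004838; check Q = 55.42
Then remove 0.01473 M of A.
Step 2:
                   A          E
  Initial    0.03272    0.07694
  Change     0.01152  -0.007679
  Equil      0.04423    0.06926
  solve Keq expr → x = -0.003839; check Q = 55.42
Then remove 0.005498 M of A.
Step 3:
                   A          E
  Initial    0.03874    0.06926
  Change    0.004276  -0.002851
  Equil      0.04301    0.06641
  solve Keq expr → x = -0.001425; check Q = 55.42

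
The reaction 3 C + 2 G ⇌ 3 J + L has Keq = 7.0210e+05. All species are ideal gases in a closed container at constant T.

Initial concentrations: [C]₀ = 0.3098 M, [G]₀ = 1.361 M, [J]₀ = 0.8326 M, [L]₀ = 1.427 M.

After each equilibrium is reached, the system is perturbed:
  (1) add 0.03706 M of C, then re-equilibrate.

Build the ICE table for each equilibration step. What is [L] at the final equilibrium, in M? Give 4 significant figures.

[L]_eq = 1.538 M

Q₀ = 14.95 vs Keq = 7.0210e+05 ⇒ Q<K, forward
Step 1:
                  C         G         J         L
  Initial    0.3098     1.361    0.8326     1.427
  Change    -0.2966   -0.1977    0.2966   0.09886
  Equil     0.01322     1.163     1.129     1.526
  solve Keq expr → x = 0.09886; check Q = 7.0210e+05
Then add 0.03706 M of C.
Step 2:
                  C         G         J         L
  Initial   0.05028     1.163     1.129     1.526
  Change    -0.0364  -0.02427    0.0364   0.01213
  Equil     0.01388     1.139     1.166     1.538
  solve Keq expr → x = 0.01213; check Q = 7.0210e+05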